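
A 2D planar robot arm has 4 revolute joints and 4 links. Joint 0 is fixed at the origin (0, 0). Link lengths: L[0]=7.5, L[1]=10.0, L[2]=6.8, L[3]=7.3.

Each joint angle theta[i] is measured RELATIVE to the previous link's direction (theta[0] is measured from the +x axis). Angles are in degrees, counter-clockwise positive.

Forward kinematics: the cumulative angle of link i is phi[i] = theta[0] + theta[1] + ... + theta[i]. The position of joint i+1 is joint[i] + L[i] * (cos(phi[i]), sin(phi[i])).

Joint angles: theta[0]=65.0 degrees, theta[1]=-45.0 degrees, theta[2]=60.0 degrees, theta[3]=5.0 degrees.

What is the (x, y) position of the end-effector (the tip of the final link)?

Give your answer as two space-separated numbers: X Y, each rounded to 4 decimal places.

joint[0] = (0.0000, 0.0000)  (base)
link 0: phi[0] = 65 = 65 deg
  cos(65 deg) = 0.4226, sin(65 deg) = 0.9063
  joint[1] = (0.0000, 0.0000) + 7.5 * (0.4226, 0.9063) = (0.0000 + 3.1696, 0.0000 + 6.7973) = (3.1696, 6.7973)
link 1: phi[1] = 65 + -45 = 20 deg
  cos(20 deg) = 0.9397, sin(20 deg) = 0.3420
  joint[2] = (3.1696, 6.7973) + 10 * (0.9397, 0.3420) = (3.1696 + 9.3969, 6.7973 + 3.4202) = (12.5666, 10.2175)
link 2: phi[2] = 65 + -45 + 60 = 80 deg
  cos(80 deg) = 0.1736, sin(80 deg) = 0.9848
  joint[3] = (12.5666, 10.2175) + 6.8 * (0.1736, 0.9848) = (12.5666 + 1.1808, 10.2175 + 6.6967) = (13.7474, 16.9142)
link 3: phi[3] = 65 + -45 + 60 + 5 = 85 deg
  cos(85 deg) = 0.0872, sin(85 deg) = 0.9962
  joint[4] = (13.7474, 16.9142) + 7.3 * (0.0872, 0.9962) = (13.7474 + 0.6362, 16.9142 + 7.2722) = (14.3836, 24.1864)
End effector: (14.3836, 24.1864)

Answer: 14.3836 24.1864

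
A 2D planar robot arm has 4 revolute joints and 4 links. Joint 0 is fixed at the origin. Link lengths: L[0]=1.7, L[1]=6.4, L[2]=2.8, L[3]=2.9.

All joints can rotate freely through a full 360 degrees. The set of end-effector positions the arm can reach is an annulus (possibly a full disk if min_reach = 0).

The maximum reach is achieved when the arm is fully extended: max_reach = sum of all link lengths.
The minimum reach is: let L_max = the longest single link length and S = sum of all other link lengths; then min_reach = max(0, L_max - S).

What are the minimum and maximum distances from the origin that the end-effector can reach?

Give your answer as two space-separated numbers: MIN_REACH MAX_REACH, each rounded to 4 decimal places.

Link lengths: [1.7, 6.4, 2.8, 2.9]
max_reach = 1.7 + 6.4 + 2.8 + 2.9 = 13.8
L_max = max([1.7, 6.4, 2.8, 2.9]) = 6.4
S (sum of others) = 13.8 - 6.4 = 7.4
min_reach = max(0, 6.4 - 7.4) = max(0, -1) = 0

Answer: 0.0000 13.8000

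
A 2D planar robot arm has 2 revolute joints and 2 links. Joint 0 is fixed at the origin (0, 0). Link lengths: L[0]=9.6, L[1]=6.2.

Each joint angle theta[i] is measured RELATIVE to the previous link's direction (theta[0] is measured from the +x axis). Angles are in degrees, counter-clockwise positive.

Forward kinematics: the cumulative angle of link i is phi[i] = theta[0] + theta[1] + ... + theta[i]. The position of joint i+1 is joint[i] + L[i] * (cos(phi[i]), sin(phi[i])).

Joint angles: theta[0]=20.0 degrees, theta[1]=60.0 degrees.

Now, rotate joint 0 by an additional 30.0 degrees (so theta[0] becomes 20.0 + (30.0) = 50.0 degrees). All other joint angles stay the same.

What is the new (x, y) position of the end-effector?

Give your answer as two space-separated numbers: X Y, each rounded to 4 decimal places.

joint[0] = (0.0000, 0.0000)  (base)
link 0: phi[0] = 50 = 50 deg
  cos(50 deg) = 0.6428, sin(50 deg) = 0.7660
  joint[1] = (0.0000, 0.0000) + 9.6 * (0.6428, 0.7660) = (0.0000 + 6.1708, 0.0000 + 7.3540) = (6.1708, 7.3540)
link 1: phi[1] = 50 + 60 = 110 deg
  cos(110 deg) = -0.3420, sin(110 deg) = 0.9397
  joint[2] = (6.1708, 7.3540) + 6.2 * (-0.3420, 0.9397) = (6.1708 + -2.1205, 7.3540 + 5.8261) = (4.0502, 13.1801)
End effector: (4.0502, 13.1801)

Answer: 4.0502 13.1801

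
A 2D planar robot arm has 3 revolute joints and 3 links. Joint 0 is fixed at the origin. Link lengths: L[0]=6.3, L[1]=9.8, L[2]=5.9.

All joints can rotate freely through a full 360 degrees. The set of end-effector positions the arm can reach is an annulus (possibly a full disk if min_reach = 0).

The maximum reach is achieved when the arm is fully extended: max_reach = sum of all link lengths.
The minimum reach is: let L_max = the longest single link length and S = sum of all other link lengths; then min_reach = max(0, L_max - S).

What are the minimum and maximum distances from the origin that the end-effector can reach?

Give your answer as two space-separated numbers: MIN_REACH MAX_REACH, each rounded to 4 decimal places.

Link lengths: [6.3, 9.8, 5.9]
max_reach = 6.3 + 9.8 + 5.9 = 22
L_max = max([6.3, 9.8, 5.9]) = 9.8
S (sum of others) = 22 - 9.8 = 12.2
min_reach = max(0, 9.8 - 12.2) = max(0, -2.4) = 0

Answer: 0.0000 22.0000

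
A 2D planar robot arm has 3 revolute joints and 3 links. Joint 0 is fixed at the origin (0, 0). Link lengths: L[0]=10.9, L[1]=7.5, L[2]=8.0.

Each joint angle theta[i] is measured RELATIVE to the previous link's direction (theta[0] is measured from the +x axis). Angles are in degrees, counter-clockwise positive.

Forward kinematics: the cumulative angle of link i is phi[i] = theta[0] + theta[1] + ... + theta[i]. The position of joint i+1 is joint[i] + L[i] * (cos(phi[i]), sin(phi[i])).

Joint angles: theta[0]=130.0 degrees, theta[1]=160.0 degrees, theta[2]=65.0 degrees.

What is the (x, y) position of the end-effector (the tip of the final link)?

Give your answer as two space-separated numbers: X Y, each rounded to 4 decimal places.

Answer: 3.5283 0.6049

Derivation:
joint[0] = (0.0000, 0.0000)  (base)
link 0: phi[0] = 130 = 130 deg
  cos(130 deg) = -0.6428, sin(130 deg) = 0.7660
  joint[1] = (0.0000, 0.0000) + 10.9 * (-0.6428, 0.7660) = (0.0000 + -7.0064, 0.0000 + 8.3499) = (-7.0064, 8.3499)
link 1: phi[1] = 130 + 160 = 290 deg
  cos(290 deg) = 0.3420, sin(290 deg) = -0.9397
  joint[2] = (-7.0064, 8.3499) + 7.5 * (0.3420, -0.9397) = (-7.0064 + 2.5652, 8.3499 + -7.0477) = (-4.4412, 1.3022)
link 2: phi[2] = 130 + 160 + 65 = 355 deg
  cos(355 deg) = 0.9962, sin(355 deg) = -0.0872
  joint[3] = (-4.4412, 1.3022) + 8 * (0.9962, -0.0872) = (-4.4412 + 7.9696, 1.3022 + -0.6972) = (3.5283, 0.6049)
End effector: (3.5283, 0.6049)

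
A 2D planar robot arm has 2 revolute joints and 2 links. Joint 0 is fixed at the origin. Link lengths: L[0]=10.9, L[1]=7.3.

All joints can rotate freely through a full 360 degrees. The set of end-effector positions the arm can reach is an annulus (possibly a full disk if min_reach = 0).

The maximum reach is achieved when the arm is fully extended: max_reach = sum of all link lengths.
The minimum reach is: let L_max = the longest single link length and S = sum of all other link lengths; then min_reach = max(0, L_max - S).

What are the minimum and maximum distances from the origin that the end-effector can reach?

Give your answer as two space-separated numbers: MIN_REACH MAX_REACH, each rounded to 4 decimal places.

Link lengths: [10.9, 7.3]
max_reach = 10.9 + 7.3 = 18.2
L_max = max([10.9, 7.3]) = 10.9
S (sum of others) = 18.2 - 10.9 = 7.3
min_reach = max(0, 10.9 - 7.3) = max(0, 3.6) = 3.6

Answer: 3.6000 18.2000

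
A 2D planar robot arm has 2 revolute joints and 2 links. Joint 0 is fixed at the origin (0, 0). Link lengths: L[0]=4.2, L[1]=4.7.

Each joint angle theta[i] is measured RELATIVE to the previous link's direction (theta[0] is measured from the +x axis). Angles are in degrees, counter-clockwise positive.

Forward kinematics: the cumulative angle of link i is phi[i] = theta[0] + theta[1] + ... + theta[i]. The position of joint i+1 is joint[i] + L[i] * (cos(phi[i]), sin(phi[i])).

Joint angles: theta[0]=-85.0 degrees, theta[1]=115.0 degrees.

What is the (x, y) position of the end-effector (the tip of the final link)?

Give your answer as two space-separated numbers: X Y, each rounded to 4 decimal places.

joint[0] = (0.0000, 0.0000)  (base)
link 0: phi[0] = -85 = -85 deg
  cos(-85 deg) = 0.0872, sin(-85 deg) = -0.9962
  joint[1] = (0.0000, 0.0000) + 4.2 * (0.0872, -0.9962) = (0.0000 + 0.3661, 0.0000 + -4.1840) = (0.3661, -4.1840)
link 1: phi[1] = -85 + 115 = 30 deg
  cos(30 deg) = 0.8660, sin(30 deg) = 0.5000
  joint[2] = (0.3661, -4.1840) + 4.7 * (0.8660, 0.5000) = (0.3661 + 4.0703, -4.1840 + 2.3500) = (4.4364, -1.8340)
End effector: (4.4364, -1.8340)

Answer: 4.4364 -1.8340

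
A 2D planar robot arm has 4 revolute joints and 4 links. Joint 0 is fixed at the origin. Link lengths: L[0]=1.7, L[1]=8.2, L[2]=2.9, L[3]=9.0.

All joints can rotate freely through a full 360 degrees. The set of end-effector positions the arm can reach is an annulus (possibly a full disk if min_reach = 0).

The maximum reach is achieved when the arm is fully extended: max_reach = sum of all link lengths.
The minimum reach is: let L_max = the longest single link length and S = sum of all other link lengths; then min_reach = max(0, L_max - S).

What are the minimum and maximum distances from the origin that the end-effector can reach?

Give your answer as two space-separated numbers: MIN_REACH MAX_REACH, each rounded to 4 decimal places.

Link lengths: [1.7, 8.2, 2.9, 9.0]
max_reach = 1.7 + 8.2 + 2.9 + 9 = 21.8
L_max = max([1.7, 8.2, 2.9, 9.0]) = 9
S (sum of others) = 21.8 - 9 = 12.8
min_reach = max(0, 9 - 12.8) = max(0, -3.8) = 0

Answer: 0.0000 21.8000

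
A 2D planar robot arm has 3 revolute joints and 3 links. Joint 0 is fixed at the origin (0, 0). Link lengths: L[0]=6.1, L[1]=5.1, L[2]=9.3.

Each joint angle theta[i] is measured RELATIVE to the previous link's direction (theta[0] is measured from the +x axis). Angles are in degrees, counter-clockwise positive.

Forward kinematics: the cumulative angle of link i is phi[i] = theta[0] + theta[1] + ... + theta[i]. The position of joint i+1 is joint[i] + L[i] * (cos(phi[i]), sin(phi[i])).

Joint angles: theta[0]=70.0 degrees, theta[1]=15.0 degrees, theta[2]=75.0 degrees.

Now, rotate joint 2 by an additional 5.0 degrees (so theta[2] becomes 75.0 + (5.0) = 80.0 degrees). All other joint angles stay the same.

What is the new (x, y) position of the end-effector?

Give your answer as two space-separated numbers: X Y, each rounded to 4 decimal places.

Answer: -6.4523 13.2197

Derivation:
joint[0] = (0.0000, 0.0000)  (base)
link 0: phi[0] = 70 = 70 deg
  cos(70 deg) = 0.3420, sin(70 deg) = 0.9397
  joint[1] = (0.0000, 0.0000) + 6.1 * (0.3420, 0.9397) = (0.0000 + 2.0863, 0.0000 + 5.7321) = (2.0863, 5.7321)
link 1: phi[1] = 70 + 15 = 85 deg
  cos(85 deg) = 0.0872, sin(85 deg) = 0.9962
  joint[2] = (2.0863, 5.7321) + 5.1 * (0.0872, 0.9962) = (2.0863 + 0.4445, 5.7321 + 5.0806) = (2.5308, 10.8127)
link 2: phi[2] = 70 + 15 + 80 = 165 deg
  cos(165 deg) = -0.9659, sin(165 deg) = 0.2588
  joint[3] = (2.5308, 10.8127) + 9.3 * (-0.9659, 0.2588) = (2.5308 + -8.9831, 10.8127 + 2.4070) = (-6.4523, 13.2197)
End effector: (-6.4523, 13.2197)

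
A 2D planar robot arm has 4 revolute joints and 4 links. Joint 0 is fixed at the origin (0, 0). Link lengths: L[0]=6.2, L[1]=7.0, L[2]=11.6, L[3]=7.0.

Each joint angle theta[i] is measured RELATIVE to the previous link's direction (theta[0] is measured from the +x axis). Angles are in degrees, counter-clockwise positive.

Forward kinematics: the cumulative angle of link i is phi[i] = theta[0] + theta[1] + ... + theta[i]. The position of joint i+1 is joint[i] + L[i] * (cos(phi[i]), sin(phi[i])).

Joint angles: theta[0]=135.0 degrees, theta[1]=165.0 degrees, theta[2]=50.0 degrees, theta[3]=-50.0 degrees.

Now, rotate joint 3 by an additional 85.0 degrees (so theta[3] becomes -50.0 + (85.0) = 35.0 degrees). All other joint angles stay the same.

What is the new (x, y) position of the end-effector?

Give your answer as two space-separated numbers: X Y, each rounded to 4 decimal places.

joint[0] = (0.0000, 0.0000)  (base)
link 0: phi[0] = 135 = 135 deg
  cos(135 deg) = -0.7071, sin(135 deg) = 0.7071
  joint[1] = (0.0000, 0.0000) + 6.2 * (-0.7071, 0.7071) = (0.0000 + -4.3841, 0.0000 + 4.3841) = (-4.3841, 4.3841)
link 1: phi[1] = 135 + 165 = 300 deg
  cos(300 deg) = 0.5000, sin(300 deg) = -0.8660
  joint[2] = (-4.3841, 4.3841) + 7 * (0.5000, -0.8660) = (-4.3841 + 3.5000, 4.3841 + -6.0622) = (-0.8841, -1.6781)
link 2: phi[2] = 135 + 165 + 50 = 350 deg
  cos(350 deg) = 0.9848, sin(350 deg) = -0.1736
  joint[3] = (-0.8841, -1.6781) + 11.6 * (0.9848, -0.1736) = (-0.8841 + 11.4238, -1.6781 + -2.0143) = (10.5397, -3.6924)
link 3: phi[3] = 135 + 165 + 50 + 35 = 385 deg
  cos(385 deg) = 0.9063, sin(385 deg) = 0.4226
  joint[4] = (10.5397, -3.6924) + 7 * (0.9063, 0.4226) = (10.5397 + 6.3442, -3.6924 + 2.9583) = (16.8839, -0.7341)
End effector: (16.8839, -0.7341)

Answer: 16.8839 -0.7341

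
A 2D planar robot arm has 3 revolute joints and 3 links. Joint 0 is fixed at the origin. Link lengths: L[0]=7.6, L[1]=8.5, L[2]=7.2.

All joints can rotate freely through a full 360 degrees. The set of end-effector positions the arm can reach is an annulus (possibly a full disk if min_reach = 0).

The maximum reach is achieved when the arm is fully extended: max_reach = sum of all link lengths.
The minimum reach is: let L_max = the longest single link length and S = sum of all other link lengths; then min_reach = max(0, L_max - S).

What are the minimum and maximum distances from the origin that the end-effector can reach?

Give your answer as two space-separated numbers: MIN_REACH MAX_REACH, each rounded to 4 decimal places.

Link lengths: [7.6, 8.5, 7.2]
max_reach = 7.6 + 8.5 + 7.2 = 23.3
L_max = max([7.6, 8.5, 7.2]) = 8.5
S (sum of others) = 23.3 - 8.5 = 14.8
min_reach = max(0, 8.5 - 14.8) = max(0, -6.3) = 0

Answer: 0.0000 23.3000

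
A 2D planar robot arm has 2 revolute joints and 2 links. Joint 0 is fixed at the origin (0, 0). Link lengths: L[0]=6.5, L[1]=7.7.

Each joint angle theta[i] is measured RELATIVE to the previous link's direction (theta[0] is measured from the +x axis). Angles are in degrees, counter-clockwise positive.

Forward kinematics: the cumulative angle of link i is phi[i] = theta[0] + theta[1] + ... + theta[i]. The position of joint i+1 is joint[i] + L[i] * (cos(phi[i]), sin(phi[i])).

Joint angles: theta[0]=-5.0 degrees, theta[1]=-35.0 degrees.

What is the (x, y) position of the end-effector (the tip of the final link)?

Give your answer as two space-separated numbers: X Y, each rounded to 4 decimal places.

joint[0] = (0.0000, 0.0000)  (base)
link 0: phi[0] = -5 = -5 deg
  cos(-5 deg) = 0.9962, sin(-5 deg) = -0.0872
  joint[1] = (0.0000, 0.0000) + 6.5 * (0.9962, -0.0872) = (0.0000 + 6.4753, 0.0000 + -0.5665) = (6.4753, -0.5665)
link 1: phi[1] = -5 + -35 = -40 deg
  cos(-40 deg) = 0.7660, sin(-40 deg) = -0.6428
  joint[2] = (6.4753, -0.5665) + 7.7 * (0.7660, -0.6428) = (6.4753 + 5.8985, -0.5665 + -4.9495) = (12.3738, -5.5160)
End effector: (12.3738, -5.5160)

Answer: 12.3738 -5.5160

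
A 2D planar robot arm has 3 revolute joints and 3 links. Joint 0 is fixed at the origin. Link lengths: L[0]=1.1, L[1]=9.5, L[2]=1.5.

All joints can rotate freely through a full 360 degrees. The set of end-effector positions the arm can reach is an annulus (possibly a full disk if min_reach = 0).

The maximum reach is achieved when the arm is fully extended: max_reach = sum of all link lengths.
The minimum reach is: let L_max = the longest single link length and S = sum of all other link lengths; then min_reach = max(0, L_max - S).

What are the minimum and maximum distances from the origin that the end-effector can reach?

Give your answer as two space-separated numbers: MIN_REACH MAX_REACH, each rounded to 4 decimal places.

Link lengths: [1.1, 9.5, 1.5]
max_reach = 1.1 + 9.5 + 1.5 = 12.1
L_max = max([1.1, 9.5, 1.5]) = 9.5
S (sum of others) = 12.1 - 9.5 = 2.6
min_reach = max(0, 9.5 - 2.6) = max(0, 6.9) = 6.9

Answer: 6.9000 12.1000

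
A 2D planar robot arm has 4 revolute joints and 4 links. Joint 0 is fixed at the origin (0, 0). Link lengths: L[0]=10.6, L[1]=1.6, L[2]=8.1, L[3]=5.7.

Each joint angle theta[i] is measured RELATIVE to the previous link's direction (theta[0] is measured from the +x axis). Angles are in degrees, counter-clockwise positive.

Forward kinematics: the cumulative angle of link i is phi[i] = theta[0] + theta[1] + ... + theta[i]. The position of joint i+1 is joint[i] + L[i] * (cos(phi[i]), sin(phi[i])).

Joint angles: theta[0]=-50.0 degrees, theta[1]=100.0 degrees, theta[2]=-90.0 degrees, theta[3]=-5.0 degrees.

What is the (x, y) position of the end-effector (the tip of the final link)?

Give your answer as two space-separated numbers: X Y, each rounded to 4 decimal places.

Answer: 18.0775 -16.1315

Derivation:
joint[0] = (0.0000, 0.0000)  (base)
link 0: phi[0] = -50 = -50 deg
  cos(-50 deg) = 0.6428, sin(-50 deg) = -0.7660
  joint[1] = (0.0000, 0.0000) + 10.6 * (0.6428, -0.7660) = (0.0000 + 6.8135, 0.0000 + -8.1201) = (6.8135, -8.1201)
link 1: phi[1] = -50 + 100 = 50 deg
  cos(50 deg) = 0.6428, sin(50 deg) = 0.7660
  joint[2] = (6.8135, -8.1201) + 1.6 * (0.6428, 0.7660) = (6.8135 + 1.0285, -8.1201 + 1.2257) = (7.8420, -6.8944)
link 2: phi[2] = -50 + 100 + -90 = -40 deg
  cos(-40 deg) = 0.7660, sin(-40 deg) = -0.6428
  joint[3] = (7.8420, -6.8944) + 8.1 * (0.7660, -0.6428) = (7.8420 + 6.2050, -6.8944 + -5.2066) = (14.0470, -12.1010)
link 3: phi[3] = -50 + 100 + -90 + -5 = -45 deg
  cos(-45 deg) = 0.7071, sin(-45 deg) = -0.7071
  joint[4] = (14.0470, -12.1010) + 5.7 * (0.7071, -0.7071) = (14.0470 + 4.0305, -12.1010 + -4.0305) = (18.0775, -16.1315)
End effector: (18.0775, -16.1315)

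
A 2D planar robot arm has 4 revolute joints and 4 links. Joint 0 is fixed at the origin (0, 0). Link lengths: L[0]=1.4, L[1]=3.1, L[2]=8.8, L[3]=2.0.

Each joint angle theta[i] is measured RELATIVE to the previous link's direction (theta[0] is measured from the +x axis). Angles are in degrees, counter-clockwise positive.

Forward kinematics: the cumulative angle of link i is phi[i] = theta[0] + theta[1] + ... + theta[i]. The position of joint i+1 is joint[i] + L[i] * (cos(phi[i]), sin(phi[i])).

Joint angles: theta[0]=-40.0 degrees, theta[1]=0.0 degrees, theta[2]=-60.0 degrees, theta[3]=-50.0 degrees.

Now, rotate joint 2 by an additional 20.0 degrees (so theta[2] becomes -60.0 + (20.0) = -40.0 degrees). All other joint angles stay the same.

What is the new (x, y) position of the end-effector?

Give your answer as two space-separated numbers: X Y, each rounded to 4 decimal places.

joint[0] = (0.0000, 0.0000)  (base)
link 0: phi[0] = -40 = -40 deg
  cos(-40 deg) = 0.7660, sin(-40 deg) = -0.6428
  joint[1] = (0.0000, 0.0000) + 1.4 * (0.7660, -0.6428) = (0.0000 + 1.0725, 0.0000 + -0.8999) = (1.0725, -0.8999)
link 1: phi[1] = -40 + 0 = -40 deg
  cos(-40 deg) = 0.7660, sin(-40 deg) = -0.6428
  joint[2] = (1.0725, -0.8999) + 3.1 * (0.7660, -0.6428) = (1.0725 + 2.3747, -0.8999 + -1.9926) = (3.4472, -2.8925)
link 2: phi[2] = -40 + 0 + -40 = -80 deg
  cos(-80 deg) = 0.1736, sin(-80 deg) = -0.9848
  joint[3] = (3.4472, -2.8925) + 8.8 * (0.1736, -0.9848) = (3.4472 + 1.5281, -2.8925 + -8.6663) = (4.9753, -11.5589)
link 3: phi[3] = -40 + 0 + -40 + -50 = -130 deg
  cos(-130 deg) = -0.6428, sin(-130 deg) = -0.7660
  joint[4] = (4.9753, -11.5589) + 2 * (-0.6428, -0.7660) = (4.9753 + -1.2856, -11.5589 + -1.5321) = (3.6897, -13.0909)
End effector: (3.6897, -13.0909)

Answer: 3.6897 -13.0909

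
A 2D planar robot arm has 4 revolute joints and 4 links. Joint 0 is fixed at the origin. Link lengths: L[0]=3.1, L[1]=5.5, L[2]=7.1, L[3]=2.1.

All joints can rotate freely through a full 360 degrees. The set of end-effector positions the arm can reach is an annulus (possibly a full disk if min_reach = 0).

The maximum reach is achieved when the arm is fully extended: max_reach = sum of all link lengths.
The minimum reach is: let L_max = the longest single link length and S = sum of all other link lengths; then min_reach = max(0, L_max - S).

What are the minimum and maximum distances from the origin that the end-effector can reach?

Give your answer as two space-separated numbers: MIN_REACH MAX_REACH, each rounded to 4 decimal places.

Link lengths: [3.1, 5.5, 7.1, 2.1]
max_reach = 3.1 + 5.5 + 7.1 + 2.1 = 17.8
L_max = max([3.1, 5.5, 7.1, 2.1]) = 7.1
S (sum of others) = 17.8 - 7.1 = 10.7
min_reach = max(0, 7.1 - 10.7) = max(0, -3.6) = 0

Answer: 0.0000 17.8000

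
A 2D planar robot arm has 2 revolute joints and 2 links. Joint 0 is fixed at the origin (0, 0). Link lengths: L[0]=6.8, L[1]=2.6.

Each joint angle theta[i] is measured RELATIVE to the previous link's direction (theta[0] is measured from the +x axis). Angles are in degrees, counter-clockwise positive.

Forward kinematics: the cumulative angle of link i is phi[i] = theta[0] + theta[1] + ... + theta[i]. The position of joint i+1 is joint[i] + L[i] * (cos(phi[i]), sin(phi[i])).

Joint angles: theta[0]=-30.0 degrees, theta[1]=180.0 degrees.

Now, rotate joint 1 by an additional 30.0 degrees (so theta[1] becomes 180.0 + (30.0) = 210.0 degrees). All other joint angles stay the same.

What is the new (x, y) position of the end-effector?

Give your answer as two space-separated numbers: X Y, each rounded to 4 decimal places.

joint[0] = (0.0000, 0.0000)  (base)
link 0: phi[0] = -30 = -30 deg
  cos(-30 deg) = 0.8660, sin(-30 deg) = -0.5000
  joint[1] = (0.0000, 0.0000) + 6.8 * (0.8660, -0.5000) = (0.0000 + 5.8890, 0.0000 + -3.4000) = (5.8890, -3.4000)
link 1: phi[1] = -30 + 210 = 180 deg
  cos(180 deg) = -1.0000, sin(180 deg) = 0.0000
  joint[2] = (5.8890, -3.4000) + 2.6 * (-1.0000, 0.0000) = (5.8890 + -2.6000, -3.4000 + 0.0000) = (3.2890, -3.4000)
End effector: (3.2890, -3.4000)

Answer: 3.2890 -3.4000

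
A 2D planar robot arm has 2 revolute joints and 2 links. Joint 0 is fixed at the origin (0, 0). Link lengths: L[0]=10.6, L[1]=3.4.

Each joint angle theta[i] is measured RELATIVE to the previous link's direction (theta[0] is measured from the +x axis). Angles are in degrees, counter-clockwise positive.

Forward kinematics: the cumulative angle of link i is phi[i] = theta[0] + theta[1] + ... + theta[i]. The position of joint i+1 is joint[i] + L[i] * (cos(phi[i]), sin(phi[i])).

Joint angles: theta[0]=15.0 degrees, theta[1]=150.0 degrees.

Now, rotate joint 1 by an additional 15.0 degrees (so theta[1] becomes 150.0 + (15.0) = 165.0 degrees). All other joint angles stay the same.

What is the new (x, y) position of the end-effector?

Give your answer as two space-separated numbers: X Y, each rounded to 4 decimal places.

Answer: 6.8388 2.7435

Derivation:
joint[0] = (0.0000, 0.0000)  (base)
link 0: phi[0] = 15 = 15 deg
  cos(15 deg) = 0.9659, sin(15 deg) = 0.2588
  joint[1] = (0.0000, 0.0000) + 10.6 * (0.9659, 0.2588) = (0.0000 + 10.2388, 0.0000 + 2.7435) = (10.2388, 2.7435)
link 1: phi[1] = 15 + 165 = 180 deg
  cos(180 deg) = -1.0000, sin(180 deg) = 0.0000
  joint[2] = (10.2388, 2.7435) + 3.4 * (-1.0000, 0.0000) = (10.2388 + -3.4000, 2.7435 + 0.0000) = (6.8388, 2.7435)
End effector: (6.8388, 2.7435)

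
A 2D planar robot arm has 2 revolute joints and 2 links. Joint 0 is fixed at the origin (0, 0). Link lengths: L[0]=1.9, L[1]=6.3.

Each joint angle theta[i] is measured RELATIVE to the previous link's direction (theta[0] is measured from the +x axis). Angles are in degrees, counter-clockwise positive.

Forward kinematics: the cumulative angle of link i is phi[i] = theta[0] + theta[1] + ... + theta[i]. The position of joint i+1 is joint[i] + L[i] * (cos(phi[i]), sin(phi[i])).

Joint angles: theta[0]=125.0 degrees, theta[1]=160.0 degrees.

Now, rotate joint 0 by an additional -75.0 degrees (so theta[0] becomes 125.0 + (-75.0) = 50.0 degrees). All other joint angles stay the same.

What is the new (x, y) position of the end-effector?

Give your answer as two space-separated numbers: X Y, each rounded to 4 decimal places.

joint[0] = (0.0000, 0.0000)  (base)
link 0: phi[0] = 50 = 50 deg
  cos(50 deg) = 0.6428, sin(50 deg) = 0.7660
  joint[1] = (0.0000, 0.0000) + 1.9 * (0.6428, 0.7660) = (0.0000 + 1.2213, 0.0000 + 1.4555) = (1.2213, 1.4555)
link 1: phi[1] = 50 + 160 = 210 deg
  cos(210 deg) = -0.8660, sin(210 deg) = -0.5000
  joint[2] = (1.2213, 1.4555) + 6.3 * (-0.8660, -0.5000) = (1.2213 + -5.4560, 1.4555 + -3.1500) = (-4.2347, -1.6945)
End effector: (-4.2347, -1.6945)

Answer: -4.2347 -1.6945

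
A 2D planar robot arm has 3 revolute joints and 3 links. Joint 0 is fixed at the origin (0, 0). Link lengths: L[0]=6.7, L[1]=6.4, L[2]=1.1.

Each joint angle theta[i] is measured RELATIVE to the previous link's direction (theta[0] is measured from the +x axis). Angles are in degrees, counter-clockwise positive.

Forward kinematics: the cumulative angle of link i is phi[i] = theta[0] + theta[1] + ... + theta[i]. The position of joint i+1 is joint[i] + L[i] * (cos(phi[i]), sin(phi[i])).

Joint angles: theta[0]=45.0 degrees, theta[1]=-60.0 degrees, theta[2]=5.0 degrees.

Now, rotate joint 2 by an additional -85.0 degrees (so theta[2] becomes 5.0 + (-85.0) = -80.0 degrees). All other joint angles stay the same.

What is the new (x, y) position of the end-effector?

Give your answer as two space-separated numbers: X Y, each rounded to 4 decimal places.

joint[0] = (0.0000, 0.0000)  (base)
link 0: phi[0] = 45 = 45 deg
  cos(45 deg) = 0.7071, sin(45 deg) = 0.7071
  joint[1] = (0.0000, 0.0000) + 6.7 * (0.7071, 0.7071) = (0.0000 + 4.7376, 0.0000 + 4.7376) = (4.7376, 4.7376)
link 1: phi[1] = 45 + -60 = -15 deg
  cos(-15 deg) = 0.9659, sin(-15 deg) = -0.2588
  joint[2] = (4.7376, 4.7376) + 6.4 * (0.9659, -0.2588) = (4.7376 + 6.1819, 4.7376 + -1.6564) = (10.9195, 3.0812)
link 2: phi[2] = 45 + -60 + -80 = -95 deg
  cos(-95 deg) = -0.0872, sin(-95 deg) = -0.9962
  joint[3] = (10.9195, 3.0812) + 1.1 * (-0.0872, -0.9962) = (10.9195 + -0.0959, 3.0812 + -1.0958) = (10.8237, 1.9854)
End effector: (10.8237, 1.9854)

Answer: 10.8237 1.9854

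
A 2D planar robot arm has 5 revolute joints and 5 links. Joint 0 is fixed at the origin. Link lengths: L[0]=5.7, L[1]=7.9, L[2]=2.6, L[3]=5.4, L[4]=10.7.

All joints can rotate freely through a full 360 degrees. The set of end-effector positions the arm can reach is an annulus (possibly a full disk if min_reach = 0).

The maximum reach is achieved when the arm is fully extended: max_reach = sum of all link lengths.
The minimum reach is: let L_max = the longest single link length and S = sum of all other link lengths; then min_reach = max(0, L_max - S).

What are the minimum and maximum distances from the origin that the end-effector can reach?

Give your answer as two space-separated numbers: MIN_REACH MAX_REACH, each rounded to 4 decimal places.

Answer: 0.0000 32.3000

Derivation:
Link lengths: [5.7, 7.9, 2.6, 5.4, 10.7]
max_reach = 5.7 + 7.9 + 2.6 + 5.4 + 10.7 = 32.3
L_max = max([5.7, 7.9, 2.6, 5.4, 10.7]) = 10.7
S (sum of others) = 32.3 - 10.7 = 21.6
min_reach = max(0, 10.7 - 21.6) = max(0, -10.9) = 0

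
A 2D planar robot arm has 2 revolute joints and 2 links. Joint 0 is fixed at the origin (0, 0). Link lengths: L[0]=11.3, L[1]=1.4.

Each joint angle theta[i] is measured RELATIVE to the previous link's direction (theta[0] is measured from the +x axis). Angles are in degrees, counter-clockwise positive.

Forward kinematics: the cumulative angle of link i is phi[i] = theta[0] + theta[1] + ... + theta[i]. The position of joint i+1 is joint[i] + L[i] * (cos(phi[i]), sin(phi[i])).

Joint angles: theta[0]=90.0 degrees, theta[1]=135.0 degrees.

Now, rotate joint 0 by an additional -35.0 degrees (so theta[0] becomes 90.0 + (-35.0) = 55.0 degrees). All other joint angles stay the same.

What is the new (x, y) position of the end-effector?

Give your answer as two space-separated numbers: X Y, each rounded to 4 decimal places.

Answer: 5.1027 9.0133

Derivation:
joint[0] = (0.0000, 0.0000)  (base)
link 0: phi[0] = 55 = 55 deg
  cos(55 deg) = 0.5736, sin(55 deg) = 0.8192
  joint[1] = (0.0000, 0.0000) + 11.3 * (0.5736, 0.8192) = (0.0000 + 6.4814, 0.0000 + 9.2564) = (6.4814, 9.2564)
link 1: phi[1] = 55 + 135 = 190 deg
  cos(190 deg) = -0.9848, sin(190 deg) = -0.1736
  joint[2] = (6.4814, 9.2564) + 1.4 * (-0.9848, -0.1736) = (6.4814 + -1.3787, 9.2564 + -0.2431) = (5.1027, 9.0133)
End effector: (5.1027, 9.0133)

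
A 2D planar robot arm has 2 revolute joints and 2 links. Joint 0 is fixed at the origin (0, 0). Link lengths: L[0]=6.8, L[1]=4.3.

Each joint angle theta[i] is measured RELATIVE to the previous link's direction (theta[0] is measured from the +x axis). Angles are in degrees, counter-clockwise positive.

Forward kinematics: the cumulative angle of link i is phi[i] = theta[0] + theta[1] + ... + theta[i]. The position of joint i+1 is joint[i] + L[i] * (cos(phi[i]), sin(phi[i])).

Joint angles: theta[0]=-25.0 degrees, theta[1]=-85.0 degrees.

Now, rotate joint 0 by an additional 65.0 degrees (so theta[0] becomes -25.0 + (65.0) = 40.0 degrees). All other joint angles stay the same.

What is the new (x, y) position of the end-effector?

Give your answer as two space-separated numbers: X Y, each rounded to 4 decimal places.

Answer: 8.2497 1.3304

Derivation:
joint[0] = (0.0000, 0.0000)  (base)
link 0: phi[0] = 40 = 40 deg
  cos(40 deg) = 0.7660, sin(40 deg) = 0.6428
  joint[1] = (0.0000, 0.0000) + 6.8 * (0.7660, 0.6428) = (0.0000 + 5.2091, 0.0000 + 4.3710) = (5.2091, 4.3710)
link 1: phi[1] = 40 + -85 = -45 deg
  cos(-45 deg) = 0.7071, sin(-45 deg) = -0.7071
  joint[2] = (5.2091, 4.3710) + 4.3 * (0.7071, -0.7071) = (5.2091 + 3.0406, 4.3710 + -3.0406) = (8.2497, 1.3304)
End effector: (8.2497, 1.3304)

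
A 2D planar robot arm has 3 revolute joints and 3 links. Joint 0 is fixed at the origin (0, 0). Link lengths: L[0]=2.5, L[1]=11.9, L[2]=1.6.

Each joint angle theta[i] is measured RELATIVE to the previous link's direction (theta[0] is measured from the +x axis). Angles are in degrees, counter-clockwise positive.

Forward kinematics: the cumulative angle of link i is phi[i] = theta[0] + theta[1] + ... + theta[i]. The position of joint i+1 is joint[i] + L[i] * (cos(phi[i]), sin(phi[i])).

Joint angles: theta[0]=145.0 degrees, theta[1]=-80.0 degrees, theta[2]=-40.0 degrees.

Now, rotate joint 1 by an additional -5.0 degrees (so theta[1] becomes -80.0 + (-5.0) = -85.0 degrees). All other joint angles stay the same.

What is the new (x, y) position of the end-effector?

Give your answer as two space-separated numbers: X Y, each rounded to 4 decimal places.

Answer: 5.4056 12.2869

Derivation:
joint[0] = (0.0000, 0.0000)  (base)
link 0: phi[0] = 145 = 145 deg
  cos(145 deg) = -0.8192, sin(145 deg) = 0.5736
  joint[1] = (0.0000, 0.0000) + 2.5 * (-0.8192, 0.5736) = (0.0000 + -2.0479, 0.0000 + 1.4339) = (-2.0479, 1.4339)
link 1: phi[1] = 145 + -85 = 60 deg
  cos(60 deg) = 0.5000, sin(60 deg) = 0.8660
  joint[2] = (-2.0479, 1.4339) + 11.9 * (0.5000, 0.8660) = (-2.0479 + 5.9500, 1.4339 + 10.3057) = (3.9021, 11.7396)
link 2: phi[2] = 145 + -85 + -40 = 20 deg
  cos(20 deg) = 0.9397, sin(20 deg) = 0.3420
  joint[3] = (3.9021, 11.7396) + 1.6 * (0.9397, 0.3420) = (3.9021 + 1.5035, 11.7396 + 0.5472) = (5.4056, 12.2869)
End effector: (5.4056, 12.2869)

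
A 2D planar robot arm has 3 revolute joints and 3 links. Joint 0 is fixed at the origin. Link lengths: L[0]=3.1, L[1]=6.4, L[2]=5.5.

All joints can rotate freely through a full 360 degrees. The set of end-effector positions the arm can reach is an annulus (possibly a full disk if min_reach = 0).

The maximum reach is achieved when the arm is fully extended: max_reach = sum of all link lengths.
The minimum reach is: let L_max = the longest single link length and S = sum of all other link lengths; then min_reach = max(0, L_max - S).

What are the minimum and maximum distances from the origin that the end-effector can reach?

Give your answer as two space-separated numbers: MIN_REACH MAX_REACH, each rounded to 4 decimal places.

Answer: 0.0000 15.0000

Derivation:
Link lengths: [3.1, 6.4, 5.5]
max_reach = 3.1 + 6.4 + 5.5 = 15
L_max = max([3.1, 6.4, 5.5]) = 6.4
S (sum of others) = 15 - 6.4 = 8.6
min_reach = max(0, 6.4 - 8.6) = max(0, -2.2) = 0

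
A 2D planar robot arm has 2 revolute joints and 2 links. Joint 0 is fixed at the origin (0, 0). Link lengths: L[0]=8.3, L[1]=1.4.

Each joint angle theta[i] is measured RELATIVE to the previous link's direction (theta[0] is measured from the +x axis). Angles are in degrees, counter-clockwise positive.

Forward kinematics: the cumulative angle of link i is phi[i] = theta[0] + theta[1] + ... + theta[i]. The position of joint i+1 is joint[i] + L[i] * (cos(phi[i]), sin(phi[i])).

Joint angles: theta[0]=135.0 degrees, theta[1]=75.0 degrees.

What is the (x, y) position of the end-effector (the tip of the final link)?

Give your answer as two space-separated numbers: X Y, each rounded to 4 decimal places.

joint[0] = (0.0000, 0.0000)  (base)
link 0: phi[0] = 135 = 135 deg
  cos(135 deg) = -0.7071, sin(135 deg) = 0.7071
  joint[1] = (0.0000, 0.0000) + 8.3 * (-0.7071, 0.7071) = (0.0000 + -5.8690, 0.0000 + 5.8690) = (-5.8690, 5.8690)
link 1: phi[1] = 135 + 75 = 210 deg
  cos(210 deg) = -0.8660, sin(210 deg) = -0.5000
  joint[2] = (-5.8690, 5.8690) + 1.4 * (-0.8660, -0.5000) = (-5.8690 + -1.2124, 5.8690 + -0.7000) = (-7.0814, 5.1690)
End effector: (-7.0814, 5.1690)

Answer: -7.0814 5.1690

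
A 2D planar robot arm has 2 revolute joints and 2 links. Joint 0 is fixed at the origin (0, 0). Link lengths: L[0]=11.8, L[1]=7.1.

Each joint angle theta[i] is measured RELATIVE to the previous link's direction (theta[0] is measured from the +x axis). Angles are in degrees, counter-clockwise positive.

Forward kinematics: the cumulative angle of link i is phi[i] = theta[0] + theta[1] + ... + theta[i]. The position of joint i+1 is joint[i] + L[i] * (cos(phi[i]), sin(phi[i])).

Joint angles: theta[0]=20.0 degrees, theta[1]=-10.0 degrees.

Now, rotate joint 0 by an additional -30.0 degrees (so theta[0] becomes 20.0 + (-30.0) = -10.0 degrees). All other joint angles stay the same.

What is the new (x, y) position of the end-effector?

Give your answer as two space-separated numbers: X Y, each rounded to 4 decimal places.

joint[0] = (0.0000, 0.0000)  (base)
link 0: phi[0] = -10 = -10 deg
  cos(-10 deg) = 0.9848, sin(-10 deg) = -0.1736
  joint[1] = (0.0000, 0.0000) + 11.8 * (0.9848, -0.1736) = (0.0000 + 11.6207, 0.0000 + -2.0490) = (11.6207, -2.0490)
link 1: phi[1] = -10 + -10 = -20 deg
  cos(-20 deg) = 0.9397, sin(-20 deg) = -0.3420
  joint[2] = (11.6207, -2.0490) + 7.1 * (0.9397, -0.3420) = (11.6207 + 6.6718, -2.0490 + -2.4283) = (18.2925, -4.4774)
End effector: (18.2925, -4.4774)

Answer: 18.2925 -4.4774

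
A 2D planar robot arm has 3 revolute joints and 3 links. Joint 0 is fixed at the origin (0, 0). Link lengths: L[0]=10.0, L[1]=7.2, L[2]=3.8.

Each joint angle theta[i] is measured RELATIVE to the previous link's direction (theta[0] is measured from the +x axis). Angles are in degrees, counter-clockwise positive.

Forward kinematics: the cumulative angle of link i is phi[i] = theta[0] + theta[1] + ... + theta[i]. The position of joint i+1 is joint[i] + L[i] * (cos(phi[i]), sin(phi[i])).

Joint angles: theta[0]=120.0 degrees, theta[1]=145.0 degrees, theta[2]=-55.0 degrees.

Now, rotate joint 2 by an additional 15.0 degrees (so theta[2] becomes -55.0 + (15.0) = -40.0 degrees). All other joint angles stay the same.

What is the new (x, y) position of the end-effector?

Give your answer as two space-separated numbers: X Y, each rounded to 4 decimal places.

joint[0] = (0.0000, 0.0000)  (base)
link 0: phi[0] = 120 = 120 deg
  cos(120 deg) = -0.5000, sin(120 deg) = 0.8660
  joint[1] = (0.0000, 0.0000) + 10 * (-0.5000, 0.8660) = (0.0000 + -5.0000, 0.0000 + 8.6603) = (-5.0000, 8.6603)
link 1: phi[1] = 120 + 145 = 265 deg
  cos(265 deg) = -0.0872, sin(265 deg) = -0.9962
  joint[2] = (-5.0000, 8.6603) + 7.2 * (-0.0872, -0.9962) = (-5.0000 + -0.6275, 8.6603 + -7.1726) = (-5.6275, 1.4877)
link 2: phi[2] = 120 + 145 + -40 = 225 deg
  cos(225 deg) = -0.7071, sin(225 deg) = -0.7071
  joint[3] = (-5.6275, 1.4877) + 3.8 * (-0.7071, -0.7071) = (-5.6275 + -2.6870, 1.4877 + -2.6870) = (-8.3145, -1.1994)
End effector: (-8.3145, -1.1994)

Answer: -8.3145 -1.1994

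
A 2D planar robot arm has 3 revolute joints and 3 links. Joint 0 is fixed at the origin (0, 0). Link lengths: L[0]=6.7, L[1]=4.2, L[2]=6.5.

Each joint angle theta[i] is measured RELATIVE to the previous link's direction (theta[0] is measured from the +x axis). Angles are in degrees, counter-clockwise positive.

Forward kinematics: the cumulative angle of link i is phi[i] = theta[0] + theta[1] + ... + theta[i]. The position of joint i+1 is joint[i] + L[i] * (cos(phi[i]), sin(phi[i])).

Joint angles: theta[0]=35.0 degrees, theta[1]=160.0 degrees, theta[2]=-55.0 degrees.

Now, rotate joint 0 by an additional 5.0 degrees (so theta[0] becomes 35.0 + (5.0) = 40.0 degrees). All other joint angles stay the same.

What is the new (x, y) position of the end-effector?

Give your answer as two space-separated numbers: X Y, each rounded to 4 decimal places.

joint[0] = (0.0000, 0.0000)  (base)
link 0: phi[0] = 40 = 40 deg
  cos(40 deg) = 0.7660, sin(40 deg) = 0.6428
  joint[1] = (0.0000, 0.0000) + 6.7 * (0.7660, 0.6428) = (0.0000 + 5.1325, 0.0000 + 4.3067) = (5.1325, 4.3067)
link 1: phi[1] = 40 + 160 = 200 deg
  cos(200 deg) = -0.9397, sin(200 deg) = -0.3420
  joint[2] = (5.1325, 4.3067) + 4.2 * (-0.9397, -0.3420) = (5.1325 + -3.9467, 4.3067 + -1.4365) = (1.1858, 2.8702)
link 2: phi[2] = 40 + 160 + -55 = 145 deg
  cos(145 deg) = -0.8192, sin(145 deg) = 0.5736
  joint[3] = (1.1858, 2.8702) + 6.5 * (-0.8192, 0.5736) = (1.1858 + -5.3245, 2.8702 + 3.7282) = (-4.1387, 6.5984)
End effector: (-4.1387, 6.5984)

Answer: -4.1387 6.5984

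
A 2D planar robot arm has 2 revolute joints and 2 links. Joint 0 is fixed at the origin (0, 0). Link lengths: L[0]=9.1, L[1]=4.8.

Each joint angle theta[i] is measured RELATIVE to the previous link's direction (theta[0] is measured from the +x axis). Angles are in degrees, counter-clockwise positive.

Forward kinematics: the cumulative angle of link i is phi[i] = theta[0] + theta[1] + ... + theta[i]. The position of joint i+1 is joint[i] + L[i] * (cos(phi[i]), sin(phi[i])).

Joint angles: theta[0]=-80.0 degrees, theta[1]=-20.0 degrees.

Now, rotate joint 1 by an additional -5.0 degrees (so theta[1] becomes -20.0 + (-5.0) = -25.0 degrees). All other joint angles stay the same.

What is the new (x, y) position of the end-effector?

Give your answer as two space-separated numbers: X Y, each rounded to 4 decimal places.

joint[0] = (0.0000, 0.0000)  (base)
link 0: phi[0] = -80 = -80 deg
  cos(-80 deg) = 0.1736, sin(-80 deg) = -0.9848
  joint[1] = (0.0000, 0.0000) + 9.1 * (0.1736, -0.9848) = (0.0000 + 1.5802, 0.0000 + -8.9618) = (1.5802, -8.9618)
link 1: phi[1] = -80 + -25 = -105 deg
  cos(-105 deg) = -0.2588, sin(-105 deg) = -0.9659
  joint[2] = (1.5802, -8.9618) + 4.8 * (-0.2588, -0.9659) = (1.5802 + -1.2423, -8.9618 + -4.6364) = (0.3379, -13.5982)
End effector: (0.3379, -13.5982)

Answer: 0.3379 -13.5982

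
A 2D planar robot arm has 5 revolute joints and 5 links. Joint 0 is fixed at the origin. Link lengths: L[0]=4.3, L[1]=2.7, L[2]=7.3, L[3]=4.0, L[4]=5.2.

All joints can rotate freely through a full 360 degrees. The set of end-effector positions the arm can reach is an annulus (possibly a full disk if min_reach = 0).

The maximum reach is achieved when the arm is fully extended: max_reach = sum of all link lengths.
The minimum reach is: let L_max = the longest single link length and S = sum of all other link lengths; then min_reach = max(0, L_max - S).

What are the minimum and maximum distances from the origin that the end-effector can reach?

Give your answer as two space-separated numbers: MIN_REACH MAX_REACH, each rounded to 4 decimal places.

Link lengths: [4.3, 2.7, 7.3, 4.0, 5.2]
max_reach = 4.3 + 2.7 + 7.3 + 4 + 5.2 = 23.5
L_max = max([4.3, 2.7, 7.3, 4.0, 5.2]) = 7.3
S (sum of others) = 23.5 - 7.3 = 16.2
min_reach = max(0, 7.3 - 16.2) = max(0, -8.9) = 0

Answer: 0.0000 23.5000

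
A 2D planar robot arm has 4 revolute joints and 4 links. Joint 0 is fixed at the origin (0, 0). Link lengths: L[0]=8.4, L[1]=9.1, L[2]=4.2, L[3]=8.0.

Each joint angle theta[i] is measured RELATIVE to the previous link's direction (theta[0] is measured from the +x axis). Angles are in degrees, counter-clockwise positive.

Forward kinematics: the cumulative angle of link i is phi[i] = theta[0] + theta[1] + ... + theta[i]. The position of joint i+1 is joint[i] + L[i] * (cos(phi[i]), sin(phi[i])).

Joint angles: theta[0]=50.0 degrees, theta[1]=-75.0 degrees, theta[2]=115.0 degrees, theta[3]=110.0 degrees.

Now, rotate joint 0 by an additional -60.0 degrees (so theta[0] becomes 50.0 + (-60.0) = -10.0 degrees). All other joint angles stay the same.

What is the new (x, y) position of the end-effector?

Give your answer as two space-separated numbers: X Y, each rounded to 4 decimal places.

Answer: 6.5745 -3.2817

Derivation:
joint[0] = (0.0000, 0.0000)  (base)
link 0: phi[0] = -10 = -10 deg
  cos(-10 deg) = 0.9848, sin(-10 deg) = -0.1736
  joint[1] = (0.0000, 0.0000) + 8.4 * (0.9848, -0.1736) = (0.0000 + 8.2724, 0.0000 + -1.4586) = (8.2724, -1.4586)
link 1: phi[1] = -10 + -75 = -85 deg
  cos(-85 deg) = 0.0872, sin(-85 deg) = -0.9962
  joint[2] = (8.2724, -1.4586) + 9.1 * (0.0872, -0.9962) = (8.2724 + 0.7931, -1.4586 + -9.0654) = (9.0655, -10.5240)
link 2: phi[2] = -10 + -75 + 115 = 30 deg
  cos(30 deg) = 0.8660, sin(30 deg) = 0.5000
  joint[3] = (9.0655, -10.5240) + 4.2 * (0.8660, 0.5000) = (9.0655 + 3.6373, -10.5240 + 2.1000) = (12.7028, -8.4240)
link 3: phi[3] = -10 + -75 + 115 + 110 = 140 deg
  cos(140 deg) = -0.7660, sin(140 deg) = 0.6428
  joint[4] = (12.7028, -8.4240) + 8 * (-0.7660, 0.6428) = (12.7028 + -6.1284, -8.4240 + 5.1423) = (6.5745, -3.2817)
End effector: (6.5745, -3.2817)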